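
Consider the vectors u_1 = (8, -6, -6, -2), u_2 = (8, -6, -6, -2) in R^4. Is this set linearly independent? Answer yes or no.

no

Form the matrix with these vectors as rows and row reduce.
R2 ← R2 − R1: [0, 0, 0, 0]
1 nonzero row, so the 2 vectors span a space of dimension 1.
Since 1 < 2, the vectors are linearly dependent.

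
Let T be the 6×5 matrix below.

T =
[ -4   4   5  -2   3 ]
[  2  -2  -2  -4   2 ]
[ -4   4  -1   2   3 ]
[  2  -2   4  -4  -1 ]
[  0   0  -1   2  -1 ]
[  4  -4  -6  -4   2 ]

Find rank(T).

Row reduce to echelon form.
R2 ← R2 + (1/2)·R1: [0, 0, 1/2, -5, 7/2]
R3 ← R3 − R1: [0, 0, -6, 4, 0]
R4 ← R4 + (1/2)·R1: [0, 0, 13/2, -5, 1/2]
R6 ← R6 + R1: [0, 0, -1, -6, 5]
R3 ← R3 + (12)·R2: [0, 0, 0, -56, 42]
R4 ← R4 − (13)·R2: [0, 0, 0, 60, -45]
R5 ← R5 + (2)·R2: [0, 0, 0, -8, 6]
R6 ← R6 + (2)·R2: [0, 0, 0, -16, 12]
R4 ← R4 + (15/14)·R3: [0, 0, 0, 0, 0]
R5 ← R5 − (1/7)·R3: [0, 0, 0, 0, 0]
R6 ← R6 − (2/7)·R3: [0, 0, 0, 0, 0]
Echelon form has 3 nonzero rows, so rank(T) = 3.

3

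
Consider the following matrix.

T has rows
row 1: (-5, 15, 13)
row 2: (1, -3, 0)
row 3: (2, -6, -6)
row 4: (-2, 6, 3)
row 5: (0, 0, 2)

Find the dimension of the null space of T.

1

Row reduce to echelon form.
R2 ← R2 + (1/5)·R1: [0, 0, 13/5]
R3 ← R3 + (2/5)·R1: [0, 0, -4/5]
R4 ← R4 − (2/5)·R1: [0, 0, -11/5]
R3 ← R3 + (4/13)·R2: [0, 0, 0]
R4 ← R4 + (11/13)·R2: [0, 0, 0]
R5 ← R5 − (10/13)·R2: [0, 0, 0]
2 nonzero rows, so rank(T) = 2.
T has 3 columns; by rank–nullity, nullity = 3 − 2 = 1.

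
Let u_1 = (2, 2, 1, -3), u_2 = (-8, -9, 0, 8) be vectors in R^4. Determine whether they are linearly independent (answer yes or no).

yes

Form the matrix with these vectors as rows and row reduce.
R2 ← R2 + (4)·R1: [0, -1, 4, -4]
2 nonzero rows, so the 2 vectors span a space of dimension 2.
Since 2 = 2, the vectors are linearly independent.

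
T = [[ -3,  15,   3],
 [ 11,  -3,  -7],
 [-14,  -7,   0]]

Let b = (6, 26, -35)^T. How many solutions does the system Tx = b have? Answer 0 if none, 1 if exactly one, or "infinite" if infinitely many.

1

Row reduce the augmented matrix [T | b].
R2 ← R2 + (11/3)·R1: [0, 52, 4, 48]
R3 ← R3 − (14/3)·R1: [0, -77, -14, -63]
R3 ← R3 + (77/52)·R2: [0, 0, -105/13, 105/13]
The echelon form has 3 nonzero rows, and every pivot lies in the first 3 columns, so rank(T) = rank([T|b]) = 3.
The system is consistent.
rank = 3 = number of unknowns, so the solution is unique.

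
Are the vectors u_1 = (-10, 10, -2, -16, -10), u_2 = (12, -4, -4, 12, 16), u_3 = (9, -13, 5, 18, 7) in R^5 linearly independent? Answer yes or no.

no

Form the matrix with these vectors as rows and row reduce.
R2 ← R2 + (6/5)·R1: [0, 8, -32/5, -36/5, 4]
R3 ← R3 + (9/10)·R1: [0, -4, 16/5, 18/5, -2]
R3 ← R3 + (1/2)·R2: [0, 0, 0, 0, 0]
2 nonzero rows, so the 3 vectors span a space of dimension 2.
Since 2 < 3, the vectors are linearly dependent.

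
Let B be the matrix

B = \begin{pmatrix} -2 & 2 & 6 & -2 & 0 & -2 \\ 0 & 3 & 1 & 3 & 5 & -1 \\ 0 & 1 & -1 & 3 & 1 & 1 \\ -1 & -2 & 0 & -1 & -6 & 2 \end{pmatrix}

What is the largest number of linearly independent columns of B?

Row reduce to echelon form.
R4 ← R4 − (1/2)·R1: [0, -3, -3, 0, -6, 3]
R3 ← R3 − (1/3)·R2: [0, 0, -4/3, 2, -2/3, 4/3]
R4 ← R4 + R2: [0, 0, -2, 3, -1, 2]
R4 ← R4 − (3/2)·R3: [0, 0, 0, 0, 0, 0]
Echelon form has 3 nonzero rows, so rank(B) = 3.
The rank gives the maximum number of linearly independent columns: 3.

3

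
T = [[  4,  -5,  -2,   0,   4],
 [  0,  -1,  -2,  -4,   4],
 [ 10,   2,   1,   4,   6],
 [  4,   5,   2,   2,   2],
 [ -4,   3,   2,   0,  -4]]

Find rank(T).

4

Row reduce to echelon form.
R3 ← R3 − (5/2)·R1: [0, 29/2, 6, 4, -4]
R4 ← R4 − R1: [0, 10, 4, 2, -2]
R5 ← R5 + R1: [0, -2, 0, 0, 0]
R3 ← R3 + (29/2)·R2: [0, 0, -23, -54, 54]
R4 ← R4 + (10)·R2: [0, 0, -16, -38, 38]
R5 ← R5 − (2)·R2: [0, 0, 4, 8, -8]
R4 ← R4 − (16/23)·R3: [0, 0, 0, -10/23, 10/23]
R5 ← R5 + (4/23)·R3: [0, 0, 0, -32/23, 32/23]
R5 ← R5 − (16/5)·R4: [0, 0, 0, 0, 0]
Echelon form has 4 nonzero rows, so rank(T) = 4.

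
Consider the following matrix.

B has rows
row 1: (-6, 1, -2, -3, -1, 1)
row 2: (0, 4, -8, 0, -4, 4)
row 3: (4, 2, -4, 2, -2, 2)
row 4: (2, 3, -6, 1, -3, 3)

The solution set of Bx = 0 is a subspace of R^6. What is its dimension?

Row reduce to echelon form.
R3 ← R3 + (2/3)·R1: [0, 8/3, -16/3, 0, -8/3, 8/3]
R4 ← R4 + (1/3)·R1: [0, 10/3, -20/3, 0, -10/3, 10/3]
R3 ← R3 − (2/3)·R2: [0, 0, 0, 0, 0, 0]
R4 ← R4 − (5/6)·R2: [0, 0, 0, 0, 0, 0]
2 nonzero rows, so rank(B) = 2.
B has 6 columns; by rank–nullity, nullity = 6 − 2 = 4.

4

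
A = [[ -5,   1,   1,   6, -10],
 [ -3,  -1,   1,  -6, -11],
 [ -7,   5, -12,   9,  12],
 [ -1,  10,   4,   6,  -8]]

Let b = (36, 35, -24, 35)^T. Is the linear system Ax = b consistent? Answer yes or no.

Row reduce the augmented matrix [A | b].
R2 ← R2 − (3/5)·R1: [0, -8/5, 2/5, -48/5, -5, 67/5]
R3 ← R3 − (7/5)·R1: [0, 18/5, -67/5, 3/5, 26, -372/5]
R4 ← R4 − (1/5)·R1: [0, 49/5, 19/5, 24/5, -6, 139/5]
R3 ← R3 + (9/4)·R2: [0, 0, -25/2, -21, 59/4, -177/4]
R4 ← R4 + (49/8)·R2: [0, 0, 25/4, -54, -293/8, 879/8]
R4 ← R4 + (1/2)·R3: [0, 0, 0, -129/2, -117/4, 351/4]
The echelon form has 4 nonzero rows, and every pivot lies in the first 5 columns, so rank(A) = rank([A|b]) = 4.
The system is consistent.

yes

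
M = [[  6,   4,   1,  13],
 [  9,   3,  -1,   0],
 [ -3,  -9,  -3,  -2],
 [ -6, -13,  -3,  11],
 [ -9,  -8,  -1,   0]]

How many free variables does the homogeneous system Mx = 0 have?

Row reduce to echelon form.
R2 ← R2 − (3/2)·R1: [0, -3, -5/2, -39/2]
R3 ← R3 + (1/2)·R1: [0, -7, -5/2, 9/2]
R4 ← R4 + R1: [0, -9, -2, 24]
R5 ← R5 + (3/2)·R1: [0, -2, 1/2, 39/2]
R3 ← R3 − (7/3)·R2: [0, 0, 10/3, 50]
R4 ← R4 − (3)·R2: [0, 0, 11/2, 165/2]
R5 ← R5 − (2/3)·R2: [0, 0, 13/6, 65/2]
R4 ← R4 − (33/20)·R3: [0, 0, 0, 0]
R5 ← R5 − (13/20)·R3: [0, 0, 0, 0]
3 nonzero rows, so rank(M) = 3.
M has 4 columns; by rank–nullity, nullity = 4 − 3 = 1.

1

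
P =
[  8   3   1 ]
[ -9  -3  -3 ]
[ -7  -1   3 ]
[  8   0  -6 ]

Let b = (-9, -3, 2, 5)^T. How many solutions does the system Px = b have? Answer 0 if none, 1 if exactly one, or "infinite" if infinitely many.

0

Row reduce the augmented matrix [P | b].
R2 ← R2 + (9/8)·R1: [0, 3/8, -15/8, -105/8]
R3 ← R3 + (7/8)·R1: [0, 13/8, 31/8, -47/8]
R4 ← R4 − R1: [0, -3, -7, 14]
R3 ← R3 − (13/3)·R2: [0, 0, 12, 51]
R4 ← R4 + (8)·R2: [0, 0, -22, -91]
R4 ← R4 + (11/6)·R3: [0, 0, 0, 5/2]
The echelon form has 4 nonzero rows; the last pivot sits in the augmented column, so rank(P) = 3 but rank([P|b]) = 4.
Since the ranks differ, the system is inconsistent.
It has no solutions.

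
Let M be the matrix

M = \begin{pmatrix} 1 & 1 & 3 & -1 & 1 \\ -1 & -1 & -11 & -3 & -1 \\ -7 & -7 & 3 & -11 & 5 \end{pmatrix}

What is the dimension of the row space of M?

Row reduce to echelon form.
R2 ← R2 + R1: [0, 0, -8, -4, 0]
R3 ← R3 + (7)·R1: [0, 0, 24, -18, 12]
R3 ← R3 + (3)·R2: [0, 0, 0, -30, 12]
Echelon form has 3 nonzero rows, so rank(M) = 3.
The row space has dimension equal to the rank: 3.

3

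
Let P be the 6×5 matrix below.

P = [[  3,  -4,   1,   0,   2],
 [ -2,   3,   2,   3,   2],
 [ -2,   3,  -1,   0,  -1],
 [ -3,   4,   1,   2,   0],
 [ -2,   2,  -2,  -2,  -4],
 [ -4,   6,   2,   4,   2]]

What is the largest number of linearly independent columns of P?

Row reduce to echelon form.
R2 ← R2 + (2/3)·R1: [0, 1/3, 8/3, 3, 10/3]
R3 ← R3 + (2/3)·R1: [0, 1/3, -1/3, 0, 1/3]
R4 ← R4 + R1: [0, 0, 2, 2, 2]
R5 ← R5 + (2/3)·R1: [0, -2/3, -4/3, -2, -8/3]
R6 ← R6 + (4/3)·R1: [0, 2/3, 10/3, 4, 14/3]
R3 ← R3 − R2: [0, 0, -3, -3, -3]
R5 ← R5 + (2)·R2: [0, 0, 4, 4, 4]
R6 ← R6 − (2)·R2: [0, 0, -2, -2, -2]
R4 ← R4 + (2/3)·R3: [0, 0, 0, 0, 0]
R5 ← R5 + (4/3)·R3: [0, 0, 0, 0, 0]
R6 ← R6 − (2/3)·R3: [0, 0, 0, 0, 0]
Echelon form has 3 nonzero rows, so rank(P) = 3.
The rank gives the maximum number of linearly independent columns: 3.

3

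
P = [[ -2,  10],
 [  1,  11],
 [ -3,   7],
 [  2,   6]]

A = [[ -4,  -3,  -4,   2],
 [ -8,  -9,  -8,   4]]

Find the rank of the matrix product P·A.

2

First compute PA:
[[-72, -84, -72,  36],
 [-92, -102, -92,  46],
 [-44, -54, -44,  22],
 [-56, -60, -56,  28]]
Now row reduce the product.
R2 ← R2 − (23/18)·R1: [0, 16/3, 0, 0]
R3 ← R3 − (11/18)·R1: [0, -8/3, 0, 0]
R4 ← R4 − (7/9)·R1: [0, 16/3, 0, 0]
R3 ← R3 + (1/2)·R2: [0, 0, 0, 0]
R4 ← R4 − R2: [0, 0, 0, 0]
2 nonzero rows, so rank(PA) = 2.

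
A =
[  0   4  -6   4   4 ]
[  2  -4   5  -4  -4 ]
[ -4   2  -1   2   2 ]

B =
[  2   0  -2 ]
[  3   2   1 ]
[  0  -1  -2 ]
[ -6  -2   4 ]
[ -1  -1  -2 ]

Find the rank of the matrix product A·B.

2

First compute AB:
[[-16,   2,  24],
 [ 20,  -1, -26],
 [-16,  -1,  16]]
Now row reduce the product.
R2 ← R2 + (5/4)·R1: [0, 3/2, 4]
R3 ← R3 − R1: [0, -3, -8]
R3 ← R3 + (2)·R2: [0, 0, 0]
2 nonzero rows, so rank(AB) = 2.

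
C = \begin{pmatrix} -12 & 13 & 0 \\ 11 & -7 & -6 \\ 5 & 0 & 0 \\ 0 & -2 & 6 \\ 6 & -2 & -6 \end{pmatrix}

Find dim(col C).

Row reduce to echelon form.
R2 ← R2 + (11/12)·R1: [0, 59/12, -6]
R3 ← R3 + (5/12)·R1: [0, 65/12, 0]
R5 ← R5 + (1/2)·R1: [0, 9/2, -6]
R3 ← R3 − (65/59)·R2: [0, 0, 390/59]
R4 ← R4 + (24/59)·R2: [0, 0, 210/59]
R5 ← R5 − (54/59)·R2: [0, 0, -30/59]
R4 ← R4 − (7/13)·R3: [0, 0, 0]
R5 ← R5 + (1/13)·R3: [0, 0, 0]
Echelon form has 3 nonzero rows, so rank(C) = 3.
The column space has dimension equal to the rank: 3.

3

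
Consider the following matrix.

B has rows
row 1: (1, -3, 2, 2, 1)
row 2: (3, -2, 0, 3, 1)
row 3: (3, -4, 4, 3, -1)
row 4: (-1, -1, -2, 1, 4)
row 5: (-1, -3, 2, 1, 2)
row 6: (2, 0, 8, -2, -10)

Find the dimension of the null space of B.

Row reduce to echelon form.
R2 ← R2 − (3)·R1: [0, 7, -6, -3, -2]
R3 ← R3 − (3)·R1: [0, 5, -2, -3, -4]
R4 ← R4 + R1: [0, -4, 0, 3, 5]
R5 ← R5 + R1: [0, -6, 4, 3, 3]
R6 ← R6 − (2)·R1: [0, 6, 4, -6, -12]
R3 ← R3 − (5/7)·R2: [0, 0, 16/7, -6/7, -18/7]
R4 ← R4 + (4/7)·R2: [0, 0, -24/7, 9/7, 27/7]
R5 ← R5 + (6/7)·R2: [0, 0, -8/7, 3/7, 9/7]
R6 ← R6 − (6/7)·R2: [0, 0, 64/7, -24/7, -72/7]
R4 ← R4 + (3/2)·R3: [0, 0, 0, 0, 0]
R5 ← R5 + (1/2)·R3: [0, 0, 0, 0, 0]
R6 ← R6 − (4)·R3: [0, 0, 0, 0, 0]
3 nonzero rows, so rank(B) = 3.
B has 5 columns; by rank–nullity, nullity = 5 − 3 = 2.

2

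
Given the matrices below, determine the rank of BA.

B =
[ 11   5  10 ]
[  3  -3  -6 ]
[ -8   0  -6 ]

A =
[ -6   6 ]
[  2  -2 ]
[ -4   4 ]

First compute BA:
[[-96,  96],
 [  0,   0],
 [ 72, -72]]
Now row reduce the product.
R3 ← R3 + (3/4)·R1: [0, 0]
1 nonzero row, so rank(BA) = 1.

1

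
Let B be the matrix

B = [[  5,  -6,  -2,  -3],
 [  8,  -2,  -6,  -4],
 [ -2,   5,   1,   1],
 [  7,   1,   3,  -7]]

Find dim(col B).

3

Row reduce to echelon form.
R2 ← R2 − (8/5)·R1: [0, 38/5, -14/5, 4/5]
R3 ← R3 + (2/5)·R1: [0, 13/5, 1/5, -1/5]
R4 ← R4 − (7/5)·R1: [0, 47/5, 29/5, -14/5]
R3 ← R3 − (13/38)·R2: [0, 0, 22/19, -9/19]
R4 ← R4 − (47/38)·R2: [0, 0, 176/19, -72/19]
R4 ← R4 − (8)·R3: [0, 0, 0, 0]
Echelon form has 3 nonzero rows, so rank(B) = 3.
The column space has dimension equal to the rank: 3.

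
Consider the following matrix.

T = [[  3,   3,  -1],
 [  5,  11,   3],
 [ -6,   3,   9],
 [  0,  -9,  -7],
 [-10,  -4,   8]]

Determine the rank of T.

2

Row reduce to echelon form.
R2 ← R2 − (5/3)·R1: [0, 6, 14/3]
R3 ← R3 + (2)·R1: [0, 9, 7]
R5 ← R5 + (10/3)·R1: [0, 6, 14/3]
R3 ← R3 − (3/2)·R2: [0, 0, 0]
R4 ← R4 + (3/2)·R2: [0, 0, 0]
R5 ← R5 − R2: [0, 0, 0]
Echelon form has 2 nonzero rows, so rank(T) = 2.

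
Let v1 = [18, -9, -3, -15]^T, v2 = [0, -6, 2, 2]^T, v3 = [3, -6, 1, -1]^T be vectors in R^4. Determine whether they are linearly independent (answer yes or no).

Form the matrix with these vectors as rows and row reduce.
R3 ← R3 − (1/6)·R1: [0, -9/2, 3/2, 3/2]
R3 ← R3 − (3/4)·R2: [0, 0, 0, 0]
2 nonzero rows, so the 3 vectors span a space of dimension 2.
Since 2 < 3, the vectors are linearly dependent.

no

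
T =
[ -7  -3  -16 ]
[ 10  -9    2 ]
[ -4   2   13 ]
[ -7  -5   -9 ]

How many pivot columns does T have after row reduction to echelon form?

Row reduce to echelon form.
R2 ← R2 + (10/7)·R1: [0, -93/7, -146/7]
R3 ← R3 − (4/7)·R1: [0, 26/7, 155/7]
R4 ← R4 − R1: [0, -2, 7]
R3 ← R3 + (26/93)·R2: [0, 0, 1517/93]
R4 ← R4 − (14/93)·R2: [0, 0, 943/93]
R4 ← R4 − (23/37)·R3: [0, 0, 0]
Echelon form has 3 nonzero rows, so rank(T) = 3.
Each nonzero row contributes one pivot column: 3 pivot columns.

3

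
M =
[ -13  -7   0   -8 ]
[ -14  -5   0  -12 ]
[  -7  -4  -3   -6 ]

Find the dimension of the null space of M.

Row reduce to echelon form.
R2 ← R2 − (14/13)·R1: [0, 33/13, 0, -44/13]
R3 ← R3 − (7/13)·R1: [0, -3/13, -3, -22/13]
R3 ← R3 + (1/11)·R2: [0, 0, -3, -2]
3 nonzero rows, so rank(M) = 3.
M has 4 columns; by rank–nullity, nullity = 4 − 3 = 1.

1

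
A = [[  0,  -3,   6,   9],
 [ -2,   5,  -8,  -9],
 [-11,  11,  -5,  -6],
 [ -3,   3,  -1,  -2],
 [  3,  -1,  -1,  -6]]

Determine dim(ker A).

Row reduce to echelon form.
Swap R1 ↔ R2
R3 ← R3 − (11/2)·R1: [0, -33/2, 39, 87/2]
R4 ← R4 − (3/2)·R1: [0, -9/2, 11, 23/2]
R5 ← R5 + (3/2)·R1: [0, 13/2, -13, -39/2]
R3 ← R3 − (11/2)·R2: [0, 0, 6, -6]
R4 ← R4 − (3/2)·R2: [0, 0, 2, -2]
R5 ← R5 + (13/6)·R2: [0, 0, 0, 0]
R4 ← R4 − (1/3)·R3: [0, 0, 0, 0]
3 nonzero rows, so rank(A) = 3.
A has 4 columns; by rank–nullity, nullity = 4 − 3 = 1.

1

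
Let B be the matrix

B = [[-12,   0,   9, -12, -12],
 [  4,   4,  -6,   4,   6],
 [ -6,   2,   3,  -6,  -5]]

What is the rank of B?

2

Row reduce to echelon form.
R2 ← R2 + (1/3)·R1: [0, 4, -3, 0, 2]
R3 ← R3 − (1/2)·R1: [0, 2, -3/2, 0, 1]
R3 ← R3 − (1/2)·R2: [0, 0, 0, 0, 0]
Echelon form has 2 nonzero rows, so rank(B) = 2.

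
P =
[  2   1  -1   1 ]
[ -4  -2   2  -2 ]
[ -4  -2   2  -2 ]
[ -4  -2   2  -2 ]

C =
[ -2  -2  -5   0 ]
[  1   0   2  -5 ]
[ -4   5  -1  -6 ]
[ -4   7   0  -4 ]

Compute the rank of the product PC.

1

First compute PC:
[[ -3,  -2,  -7,  -3],
 [  6,   4,  14,   6],
 [  6,   4,  14,   6],
 [  6,   4,  14,   6]]
Now row reduce the product.
R2 ← R2 + (2)·R1: [0, 0, 0, 0]
R3 ← R3 + (2)·R1: [0, 0, 0, 0]
R4 ← R4 + (2)·R1: [0, 0, 0, 0]
1 nonzero row, so rank(PC) = 1.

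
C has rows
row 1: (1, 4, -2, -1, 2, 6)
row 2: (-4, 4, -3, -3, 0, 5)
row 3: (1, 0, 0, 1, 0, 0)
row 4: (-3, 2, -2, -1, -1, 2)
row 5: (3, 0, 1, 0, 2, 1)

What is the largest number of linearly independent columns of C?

Row reduce to echelon form.
R2 ← R2 + (4)·R1: [0, 20, -11, -7, 8, 29]
R3 ← R3 − R1: [0, -4, 2, 2, -2, -6]
R4 ← R4 + (3)·R1: [0, 14, -8, -4, 5, 20]
R5 ← R5 − (3)·R1: [0, -12, 7, 3, -4, -17]
R3 ← R3 + (1/5)·R2: [0, 0, -1/5, 3/5, -2/5, -1/5]
R4 ← R4 − (7/10)·R2: [0, 0, -3/10, 9/10, -3/5, -3/10]
R5 ← R5 + (3/5)·R2: [0, 0, 2/5, -6/5, 4/5, 2/5]
R4 ← R4 − (3/2)·R3: [0, 0, 0, 0, 0, 0]
R5 ← R5 + (2)·R3: [0, 0, 0, 0, 0, 0]
Echelon form has 3 nonzero rows, so rank(C) = 3.
The rank gives the maximum number of linearly independent columns: 3.

3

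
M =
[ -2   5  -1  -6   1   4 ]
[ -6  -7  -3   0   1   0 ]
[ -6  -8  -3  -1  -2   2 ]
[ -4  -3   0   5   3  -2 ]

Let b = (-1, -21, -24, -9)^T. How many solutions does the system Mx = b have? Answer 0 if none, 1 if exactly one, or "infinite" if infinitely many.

Row reduce the augmented matrix [M | b].
R2 ← R2 − (3)·R1: [0, -22, 0, 18, -2, -12, -18]
R3 ← R3 − (3)·R1: [0, -23, 0, 17, -5, -10, -21]
R4 ← R4 − (2)·R1: [0, -13, 2, 17, 1, -10, -7]
R3 ← R3 − (23/22)·R2: [0, 0, 0, -20/11, -32/11, 28/11, -24/11]
R4 ← R4 − (13/22)·R2: [0, 0, 2, 70/11, 24/11, -32/11, 40/11]
Swap R3 ↔ R4
The echelon form has 4 nonzero rows, and every pivot lies in the first 6 columns, so rank(M) = rank([M|b]) = 4.
The system is consistent.
rank = 4 < 6 unknowns, so there are infinitely many solutions.

infinite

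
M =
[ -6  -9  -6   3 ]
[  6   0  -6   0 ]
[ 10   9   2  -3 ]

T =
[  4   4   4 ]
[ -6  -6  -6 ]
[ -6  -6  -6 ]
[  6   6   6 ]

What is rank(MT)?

1

First compute MT:
[[ 84,  84,  84],
 [ 60,  60,  60],
 [-44, -44, -44]]
Now row reduce the product.
R2 ← R2 − (5/7)·R1: [0, 0, 0]
R3 ← R3 + (11/21)·R1: [0, 0, 0]
1 nonzero row, so rank(MT) = 1.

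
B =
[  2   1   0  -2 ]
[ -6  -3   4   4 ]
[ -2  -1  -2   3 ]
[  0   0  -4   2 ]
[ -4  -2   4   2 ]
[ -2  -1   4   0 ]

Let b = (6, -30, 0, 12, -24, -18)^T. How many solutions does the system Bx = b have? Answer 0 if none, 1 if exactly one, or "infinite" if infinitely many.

Row reduce the augmented matrix [B | b].
R2 ← R2 + (3)·R1: [0, 0, 4, -2, -12]
R3 ← R3 + R1: [0, 0, -2, 1, 6]
R5 ← R5 + (2)·R1: [0, 0, 4, -2, -12]
R6 ← R6 + R1: [0, 0, 4, -2, -12]
R3 ← R3 + (1/2)·R2: [0, 0, 0, 0, 0]
R4 ← R4 + R2: [0, 0, 0, 0, 0]
R5 ← R5 − R2: [0, 0, 0, 0, 0]
R6 ← R6 − R2: [0, 0, 0, 0, 0]
The echelon form has 2 nonzero rows, and every pivot lies in the first 4 columns, so rank(B) = rank([B|b]) = 2.
The system is consistent.
rank = 2 < 4 unknowns, so there are infinitely many solutions.

infinite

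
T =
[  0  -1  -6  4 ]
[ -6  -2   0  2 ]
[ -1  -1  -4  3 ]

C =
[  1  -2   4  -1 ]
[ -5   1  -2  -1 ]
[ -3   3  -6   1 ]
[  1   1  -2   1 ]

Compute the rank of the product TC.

First compute TC:
[[ 27, -15,  30,  -1],
 [  6,  12, -24,  10],
 [ 19,  -8,  16,   1]]
Now row reduce the product.
R2 ← R2 − (2/9)·R1: [0, 46/3, -92/3, 92/9]
R3 ← R3 − (19/27)·R1: [0, 23/9, -46/9, 46/27]
R3 ← R3 − (1/6)·R2: [0, 0, 0, 0]
2 nonzero rows, so rank(TC) = 2.

2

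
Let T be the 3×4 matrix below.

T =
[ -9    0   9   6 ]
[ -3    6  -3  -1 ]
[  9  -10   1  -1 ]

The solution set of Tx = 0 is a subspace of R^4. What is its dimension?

Row reduce to echelon form.
R2 ← R2 − (1/3)·R1: [0, 6, -6, -3]
R3 ← R3 + R1: [0, -10, 10, 5]
R3 ← R3 + (5/3)·R2: [0, 0, 0, 0]
2 nonzero rows, so rank(T) = 2.
T has 4 columns; by rank–nullity, nullity = 4 − 2 = 2.

2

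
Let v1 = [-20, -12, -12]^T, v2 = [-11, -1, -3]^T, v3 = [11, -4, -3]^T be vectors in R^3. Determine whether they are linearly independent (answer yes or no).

Form the matrix with these vectors as rows and row reduce.
R2 ← R2 − (11/20)·R1: [0, 28/5, 18/5]
R3 ← R3 + (11/20)·R1: [0, -53/5, -48/5]
R3 ← R3 + (53/28)·R2: [0, 0, -39/14]
3 nonzero rows, so the 3 vectors span a space of dimension 3.
Since 3 = 3, the vectors are linearly independent.

yes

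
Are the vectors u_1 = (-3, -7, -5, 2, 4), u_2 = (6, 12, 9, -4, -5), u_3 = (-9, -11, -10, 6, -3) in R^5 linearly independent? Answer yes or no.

no

Form the matrix with these vectors as rows and row reduce.
R2 ← R2 + (2)·R1: [0, -2, -1, 0, 3]
R3 ← R3 − (3)·R1: [0, 10, 5, 0, -15]
R3 ← R3 + (5)·R2: [0, 0, 0, 0, 0]
2 nonzero rows, so the 3 vectors span a space of dimension 2.
Since 2 < 3, the vectors are linearly dependent.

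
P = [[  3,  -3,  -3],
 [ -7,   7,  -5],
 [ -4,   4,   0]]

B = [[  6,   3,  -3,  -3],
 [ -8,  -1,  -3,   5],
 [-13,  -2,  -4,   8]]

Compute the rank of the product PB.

2

First compute PB:
[[ 81,  18,  12, -48],
 [-33, -18,  20,  16],
 [-56, -16,   0,  32]]
Now row reduce the product.
R2 ← R2 + (11/27)·R1: [0, -32/3, 224/9, -32/9]
R3 ← R3 + (56/81)·R1: [0, -32/9, 224/27, -32/27]
R3 ← R3 − (1/3)·R2: [0, 0, 0, 0]
2 nonzero rows, so rank(PB) = 2.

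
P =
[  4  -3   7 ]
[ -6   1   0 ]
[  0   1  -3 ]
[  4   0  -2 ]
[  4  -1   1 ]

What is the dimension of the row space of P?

2

Row reduce to echelon form.
R2 ← R2 + (3/2)·R1: [0, -7/2, 21/2]
R4 ← R4 − R1: [0, 3, -9]
R5 ← R5 − R1: [0, 2, -6]
R3 ← R3 + (2/7)·R2: [0, 0, 0]
R4 ← R4 + (6/7)·R2: [0, 0, 0]
R5 ← R5 + (4/7)·R2: [0, 0, 0]
Echelon form has 2 nonzero rows, so rank(P) = 2.
The row space has dimension equal to the rank: 2.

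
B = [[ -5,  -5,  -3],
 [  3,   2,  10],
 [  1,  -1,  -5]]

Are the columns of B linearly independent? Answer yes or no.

Row reduce B to echelon form.
R2 ← R2 + (3/5)·R1: [0, -1, 41/5]
R3 ← R3 + (1/5)·R1: [0, -2, -28/5]
R3 ← R3 − (2)·R2: [0, 0, -22]
3 pivots among 3 columns.
Every column is a pivot column, so the columns are linearly independent.

yes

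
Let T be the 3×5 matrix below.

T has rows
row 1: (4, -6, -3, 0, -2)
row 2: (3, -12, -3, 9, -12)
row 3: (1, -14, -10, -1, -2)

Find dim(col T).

Row reduce to echelon form.
R2 ← R2 − (3/4)·R1: [0, -15/2, -3/4, 9, -21/2]
R3 ← R3 − (1/4)·R1: [0, -25/2, -37/4, -1, -3/2]
R3 ← R3 − (5/3)·R2: [0, 0, -8, -16, 16]
Echelon form has 3 nonzero rows, so rank(T) = 3.
The column space has dimension equal to the rank: 3.

3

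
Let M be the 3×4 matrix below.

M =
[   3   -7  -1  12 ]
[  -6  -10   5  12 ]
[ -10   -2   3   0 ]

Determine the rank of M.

3

Row reduce to echelon form.
R2 ← R2 + (2)·R1: [0, -24, 3, 36]
R3 ← R3 + (10/3)·R1: [0, -76/3, -1/3, 40]
R3 ← R3 − (19/18)·R2: [0, 0, -7/2, 2]
Echelon form has 3 nonzero rows, so rank(M) = 3.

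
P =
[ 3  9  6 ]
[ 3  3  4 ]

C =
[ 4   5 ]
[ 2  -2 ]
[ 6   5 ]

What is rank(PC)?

2

First compute PC:
[[ 66,  27],
 [ 42,  29]]
Now row reduce the product.
R2 ← R2 − (7/11)·R1: [0, 130/11]
2 nonzero rows, so rank(PC) = 2.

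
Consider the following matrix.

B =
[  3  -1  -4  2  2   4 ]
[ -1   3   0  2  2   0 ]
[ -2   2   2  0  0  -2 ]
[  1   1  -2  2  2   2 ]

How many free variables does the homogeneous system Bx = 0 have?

4

Row reduce to echelon form.
R2 ← R2 + (1/3)·R1: [0, 8/3, -4/3, 8/3, 8/3, 4/3]
R3 ← R3 + (2/3)·R1: [0, 4/3, -2/3, 4/3, 4/3, 2/3]
R4 ← R4 − (1/3)·R1: [0, 4/3, -2/3, 4/3, 4/3, 2/3]
R3 ← R3 − (1/2)·R2: [0, 0, 0, 0, 0, 0]
R4 ← R4 − (1/2)·R2: [0, 0, 0, 0, 0, 0]
2 nonzero rows, so rank(B) = 2.
B has 6 columns; by rank–nullity, nullity = 6 − 2 = 4.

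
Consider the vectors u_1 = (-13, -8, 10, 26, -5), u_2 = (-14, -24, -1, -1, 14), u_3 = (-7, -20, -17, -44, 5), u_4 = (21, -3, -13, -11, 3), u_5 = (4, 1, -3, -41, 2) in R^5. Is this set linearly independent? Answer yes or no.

yes

Form the matrix with these vectors as rows and row reduce.
R2 ← R2 − (14/13)·R1: [0, -200/13, -153/13, -29, 252/13]
R3 ← R3 − (7/13)·R1: [0, -204/13, -291/13, -58, 100/13]
R4 ← R4 + (21/13)·R1: [0, -207/13, 41/13, 31, -66/13]
R5 ← R5 + (4/13)·R1: [0, -19/13, 1/13, -33, 6/13]
R3 ← R3 − (51/50)·R2: [0, 0, -519/50, -1421/50, -302/25]
R4 ← R4 − (207/200)·R2: [0, 0, 3067/200, 12203/200, -1257/50]
R5 ← R5 − (19/200)·R2: [0, 0, 239/200, -6049/200, -69/50]
R4 ← R4 + (3067/2076)·R3: [0, 0, 0, 39503/2076, -22310/519]
R5 ← R5 + (239/2076)·R3: [0, 0, 0, -69581/2076, -1438/519]
R5 ← R5 + (69581/39503)·R4: [0, 0, 0, 0, -3100496/39503]
5 nonzero rows, so the 5 vectors span a space of dimension 5.
Since 5 = 5, the vectors are linearly independent.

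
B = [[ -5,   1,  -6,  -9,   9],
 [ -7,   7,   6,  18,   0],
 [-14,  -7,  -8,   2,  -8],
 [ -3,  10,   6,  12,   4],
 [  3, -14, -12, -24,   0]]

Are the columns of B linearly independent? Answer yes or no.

no

Row reduce B to echelon form.
R2 ← R2 − (7/5)·R1: [0, 28/5, 72/5, 153/5, -63/5]
R3 ← R3 − (14/5)·R1: [0, -49/5, 44/5, 136/5, -166/5]
R4 ← R4 − (3/5)·R1: [0, 47/5, 48/5, 87/5, -7/5]
R5 ← R5 + (3/5)·R1: [0, -67/5, -78/5, -147/5, 27/5]
R3 ← R3 + (7/4)·R2: [0, 0, 34, 323/4, -221/4]
R4 ← R4 − (47/28)·R2: [0, 0, -102/7, -951/28, 79/4]
R5 ← R5 + (67/28)·R2: [0, 0, 132/7, 1227/28, -99/4]
R4 ← R4 + (3/7)·R3: [0, 0, 0, 9/14, -55/14]
R5 ← R5 − (66/119)·R3: [0, 0, 0, -27/28, 165/28]
R5 ← R5 + (3/2)·R4: [0, 0, 0, 0, 0]
4 pivots among 5 columns.
Only 4 < 5 pivot columns, so the columns are linearly dependent.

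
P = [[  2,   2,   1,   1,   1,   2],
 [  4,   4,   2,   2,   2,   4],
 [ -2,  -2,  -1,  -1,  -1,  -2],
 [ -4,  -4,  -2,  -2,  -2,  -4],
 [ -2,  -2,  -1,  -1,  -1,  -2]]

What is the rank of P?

Row reduce to echelon form.
R2 ← R2 − (2)·R1: [0, 0, 0, 0, 0, 0]
R3 ← R3 + R1: [0, 0, 0, 0, 0, 0]
R4 ← R4 + (2)·R1: [0, 0, 0, 0, 0, 0]
R5 ← R5 + R1: [0, 0, 0, 0, 0, 0]
Echelon form has 1 nonzero row, so rank(P) = 1.

1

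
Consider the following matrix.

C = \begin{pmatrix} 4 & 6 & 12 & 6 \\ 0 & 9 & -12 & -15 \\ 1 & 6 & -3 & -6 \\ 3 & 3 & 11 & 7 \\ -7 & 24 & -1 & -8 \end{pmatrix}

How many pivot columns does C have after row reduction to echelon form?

Row reduce to echelon form.
R3 ← R3 − (1/4)·R1: [0, 9/2, -6, -15/2]
R4 ← R4 − (3/4)·R1: [0, -3/2, 2, 5/2]
R5 ← R5 + (7/4)·R1: [0, 69/2, 20, 5/2]
R3 ← R3 − (1/2)·R2: [0, 0, 0, 0]
R4 ← R4 + (1/6)·R2: [0, 0, 0, 0]
R5 ← R5 − (23/6)·R2: [0, 0, 66, 60]
Swap R3 ↔ R5
Echelon form has 3 nonzero rows, so rank(C) = 3.
Each nonzero row contributes one pivot column: 3 pivot columns.

3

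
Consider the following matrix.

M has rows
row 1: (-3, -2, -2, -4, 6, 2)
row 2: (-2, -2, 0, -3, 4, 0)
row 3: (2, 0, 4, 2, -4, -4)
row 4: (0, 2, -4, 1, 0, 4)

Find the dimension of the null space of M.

Row reduce to echelon form.
R2 ← R2 − (2/3)·R1: [0, -2/3, 4/3, -1/3, 0, -4/3]
R3 ← R3 + (2/3)·R1: [0, -4/3, 8/3, -2/3, 0, -8/3]
R3 ← R3 − (2)·R2: [0, 0, 0, 0, 0, 0]
R4 ← R4 + (3)·R2: [0, 0, 0, 0, 0, 0]
2 nonzero rows, so rank(M) = 2.
M has 6 columns; by rank–nullity, nullity = 6 − 2 = 4.

4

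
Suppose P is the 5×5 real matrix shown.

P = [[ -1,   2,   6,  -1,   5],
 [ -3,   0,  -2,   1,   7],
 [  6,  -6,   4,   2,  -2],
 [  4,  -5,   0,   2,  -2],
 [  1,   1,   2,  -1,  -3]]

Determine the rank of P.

Row reduce to echelon form.
R2 ← R2 − (3)·R1: [0, -6, -20, 4, -8]
R3 ← R3 + (6)·R1: [0, 6, 40, -4, 28]
R4 ← R4 + (4)·R1: [0, 3, 24, -2, 18]
R5 ← R5 + R1: [0, 3, 8, -2, 2]
R3 ← R3 + R2: [0, 0, 20, 0, 20]
R4 ← R4 + (1/2)·R2: [0, 0, 14, 0, 14]
R5 ← R5 + (1/2)·R2: [0, 0, -2, 0, -2]
R4 ← R4 − (7/10)·R3: [0, 0, 0, 0, 0]
R5 ← R5 + (1/10)·R3: [0, 0, 0, 0, 0]
Echelon form has 3 nonzero rows, so rank(P) = 3.

3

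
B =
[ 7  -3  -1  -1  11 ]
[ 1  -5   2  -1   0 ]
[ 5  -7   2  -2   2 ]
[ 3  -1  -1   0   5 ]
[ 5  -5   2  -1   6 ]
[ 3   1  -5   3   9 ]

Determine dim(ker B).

Row reduce to echelon form.
R2 ← R2 − (1/7)·R1: [0, -32/7, 15/7, -6/7, -11/7]
R3 ← R3 − (5/7)·R1: [0, -34/7, 19/7, -9/7, -41/7]
R4 ← R4 − (3/7)·R1: [0, 2/7, -4/7, 3/7, 2/7]
R5 ← R5 − (5/7)·R1: [0, -20/7, 19/7, -2/7, -13/7]
R6 ← R6 − (3/7)·R1: [0, 16/7, -32/7, 24/7, 30/7]
R3 ← R3 − (17/16)·R2: [0, 0, 7/16, -3/8, -67/16]
R4 ← R4 + (1/16)·R2: [0, 0, -7/16, 3/8, 3/16]
R5 ← R5 − (5/8)·R2: [0, 0, 11/8, 1/4, -7/8]
R6 ← R6 + (1/2)·R2: [0, 0, -7/2, 3, 7/2]
R4 ← R4 + R3: [0, 0, 0, 0, -4]
R5 ← R5 − (22/7)·R3: [0, 0, 0, 10/7, 86/7]
R6 ← R6 + (8)·R3: [0, 0, 0, 0, -30]
Swap R4 ↔ R5
R6 ← R6 − (15/2)·R5: [0, 0, 0, 0, 0]
5 nonzero rows, so rank(B) = 5.
B has 5 columns; by rank–nullity, nullity = 5 − 5 = 0.

0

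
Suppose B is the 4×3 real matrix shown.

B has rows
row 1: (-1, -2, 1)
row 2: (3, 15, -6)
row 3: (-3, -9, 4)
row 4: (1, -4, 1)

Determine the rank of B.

2

Row reduce to echelon form.
R2 ← R2 + (3)·R1: [0, 9, -3]
R3 ← R3 − (3)·R1: [0, -3, 1]
R4 ← R4 + R1: [0, -6, 2]
R3 ← R3 + (1/3)·R2: [0, 0, 0]
R4 ← R4 + (2/3)·R2: [0, 0, 0]
Echelon form has 2 nonzero rows, so rank(B) = 2.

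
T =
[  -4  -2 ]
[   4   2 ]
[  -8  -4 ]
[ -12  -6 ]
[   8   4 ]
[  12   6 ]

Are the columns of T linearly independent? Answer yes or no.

Row reduce T to echelon form.
R2 ← R2 + R1: [0, 0]
R3 ← R3 − (2)·R1: [0, 0]
R4 ← R4 − (3)·R1: [0, 0]
R5 ← R5 + (2)·R1: [0, 0]
R6 ← R6 + (3)·R1: [0, 0]
1 pivot among 2 columns.
Only 1 < 2 pivot columns, so the columns are linearly dependent.

no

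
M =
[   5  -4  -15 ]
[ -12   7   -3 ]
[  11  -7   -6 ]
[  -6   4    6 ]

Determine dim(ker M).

1

Row reduce to echelon form.
R2 ← R2 + (12/5)·R1: [0, -13/5, -39]
R3 ← R3 − (11/5)·R1: [0, 9/5, 27]
R4 ← R4 + (6/5)·R1: [0, -4/5, -12]
R3 ← R3 + (9/13)·R2: [0, 0, 0]
R4 ← R4 − (4/13)·R2: [0, 0, 0]
2 nonzero rows, so rank(M) = 2.
M has 3 columns; by rank–nullity, nullity = 3 − 2 = 1.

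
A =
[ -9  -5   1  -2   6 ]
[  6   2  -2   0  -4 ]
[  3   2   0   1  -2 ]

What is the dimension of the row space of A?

Row reduce to echelon form.
R2 ← R2 + (2/3)·R1: [0, -4/3, -4/3, -4/3, 0]
R3 ← R3 + (1/3)·R1: [0, 1/3, 1/3, 1/3, 0]
R3 ← R3 + (1/4)·R2: [0, 0, 0, 0, 0]
Echelon form has 2 nonzero rows, so rank(A) = 2.
The row space has dimension equal to the rank: 2.

2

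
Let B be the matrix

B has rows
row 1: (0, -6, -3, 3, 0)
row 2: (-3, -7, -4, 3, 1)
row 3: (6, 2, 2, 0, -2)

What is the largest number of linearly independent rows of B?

2

Row reduce to echelon form.
Swap R1 ↔ R2
R3 ← R3 + (2)·R1: [0, -12, -6, 6, 0]
R3 ← R3 − (2)·R2: [0, 0, 0, 0, 0]
Echelon form has 2 nonzero rows, so rank(B) = 2.
The rank gives the maximum number of linearly independent rows: 2.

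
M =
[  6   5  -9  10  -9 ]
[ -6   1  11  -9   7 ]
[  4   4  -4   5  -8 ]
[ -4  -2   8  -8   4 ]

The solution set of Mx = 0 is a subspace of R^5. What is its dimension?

2

Row reduce to echelon form.
R2 ← R2 + R1: [0, 6, 2, 1, -2]
R3 ← R3 − (2/3)·R1: [0, 2/3, 2, -5/3, -2]
R4 ← R4 + (2/3)·R1: [0, 4/3, 2, -4/3, -2]
R3 ← R3 − (1/9)·R2: [0, 0, 16/9, -16/9, -16/9]
R4 ← R4 − (2/9)·R2: [0, 0, 14/9, -14/9, -14/9]
R4 ← R4 − (7/8)·R3: [0, 0, 0, 0, 0]
3 nonzero rows, so rank(M) = 3.
M has 5 columns; by rank–nullity, nullity = 5 − 3 = 2.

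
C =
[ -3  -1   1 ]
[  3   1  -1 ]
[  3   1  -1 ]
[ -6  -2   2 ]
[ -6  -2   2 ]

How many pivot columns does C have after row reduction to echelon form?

1

Row reduce to echelon form.
R2 ← R2 + R1: [0, 0, 0]
R3 ← R3 + R1: [0, 0, 0]
R4 ← R4 − (2)·R1: [0, 0, 0]
R5 ← R5 − (2)·R1: [0, 0, 0]
Echelon form has 1 nonzero row, so rank(C) = 1.
Each nonzero row contributes one pivot column: 1 pivot columns.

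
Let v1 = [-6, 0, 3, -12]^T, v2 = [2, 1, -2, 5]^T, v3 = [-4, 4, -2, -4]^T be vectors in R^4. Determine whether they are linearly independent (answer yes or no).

Form the matrix with these vectors as rows and row reduce.
R2 ← R2 + (1/3)·R1: [0, 1, -1, 1]
R3 ← R3 − (2/3)·R1: [0, 4, -4, 4]
R3 ← R3 − (4)·R2: [0, 0, 0, 0]
2 nonzero rows, so the 3 vectors span a space of dimension 2.
Since 2 < 3, the vectors are linearly dependent.

no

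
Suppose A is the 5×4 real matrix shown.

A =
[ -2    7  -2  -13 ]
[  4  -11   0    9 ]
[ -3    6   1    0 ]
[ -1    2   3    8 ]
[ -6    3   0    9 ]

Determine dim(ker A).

1

Row reduce to echelon form.
R2 ← R2 + (2)·R1: [0, 3, -4, -17]
R3 ← R3 − (3/2)·R1: [0, -9/2, 4, 39/2]
R4 ← R4 − (1/2)·R1: [0, -3/2, 4, 29/2]
R5 ← R5 − (3)·R1: [0, -18, 6, 48]
R3 ← R3 + (3/2)·R2: [0, 0, -2, -6]
R4 ← R4 + (1/2)·R2: [0, 0, 2, 6]
R5 ← R5 + (6)·R2: [0, 0, -18, -54]
R4 ← R4 + R3: [0, 0, 0, 0]
R5 ← R5 − (9)·R3: [0, 0, 0, 0]
3 nonzero rows, so rank(A) = 3.
A has 4 columns; by rank–nullity, nullity = 4 − 3 = 1.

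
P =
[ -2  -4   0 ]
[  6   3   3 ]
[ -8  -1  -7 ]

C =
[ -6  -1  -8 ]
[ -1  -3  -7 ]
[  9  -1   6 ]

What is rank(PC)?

3

First compute PC:
[[ 16,  14,  44],
 [-12, -18, -51],
 [-14,  18,  29]]
Now row reduce the product.
R2 ← R2 + (3/4)·R1: [0, -15/2, -18]
R3 ← R3 + (7/8)·R1: [0, 121/4, 135/2]
R3 ← R3 + (121/30)·R2: [0, 0, -51/10]
3 nonzero rows, so rank(PC) = 3.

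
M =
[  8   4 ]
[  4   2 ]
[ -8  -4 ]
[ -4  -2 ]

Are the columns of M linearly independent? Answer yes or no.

no

Row reduce M to echelon form.
R2 ← R2 − (1/2)·R1: [0, 0]
R3 ← R3 + R1: [0, 0]
R4 ← R4 + (1/2)·R1: [0, 0]
1 pivot among 2 columns.
Only 1 < 2 pivot columns, so the columns are linearly dependent.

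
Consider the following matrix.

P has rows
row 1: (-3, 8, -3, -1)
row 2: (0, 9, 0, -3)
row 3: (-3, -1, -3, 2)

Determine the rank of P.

2

Row reduce to echelon form.
R3 ← R3 − R1: [0, -9, 0, 3]
R3 ← R3 + R2: [0, 0, 0, 0]
Echelon form has 2 nonzero rows, so rank(P) = 2.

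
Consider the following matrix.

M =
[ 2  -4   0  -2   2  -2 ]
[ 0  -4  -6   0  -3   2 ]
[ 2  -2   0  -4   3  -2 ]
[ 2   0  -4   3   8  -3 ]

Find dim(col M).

4

Row reduce to echelon form.
R3 ← R3 − R1: [0, 2, 0, -2, 1, 0]
R4 ← R4 − R1: [0, 4, -4, 5, 6, -1]
R3 ← R3 + (1/2)·R2: [0, 0, -3, -2, -1/2, 1]
R4 ← R4 + R2: [0, 0, -10, 5, 3, 1]
R4 ← R4 − (10/3)·R3: [0, 0, 0, 35/3, 14/3, -7/3]
Echelon form has 4 nonzero rows, so rank(M) = 4.
The column space has dimension equal to the rank: 4.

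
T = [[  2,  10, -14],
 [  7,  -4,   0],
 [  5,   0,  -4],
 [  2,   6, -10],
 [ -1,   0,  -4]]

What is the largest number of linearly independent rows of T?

Row reduce to echelon form.
R2 ← R2 − (7/2)·R1: [0, -39, 49]
R3 ← R3 − (5/2)·R1: [0, -25, 31]
R4 ← R4 − R1: [0, -4, 4]
R5 ← R5 + (1/2)·R1: [0, 5, -11]
R3 ← R3 − (25/39)·R2: [0, 0, -16/39]
R4 ← R4 − (4/39)·R2: [0, 0, -40/39]
R5 ← R5 + (5/39)·R2: [0, 0, -184/39]
R4 ← R4 − (5/2)·R3: [0, 0, 0]
R5 ← R5 − (23/2)·R3: [0, 0, 0]
Echelon form has 3 nonzero rows, so rank(T) = 3.
The rank gives the maximum number of linearly independent rows: 3.

3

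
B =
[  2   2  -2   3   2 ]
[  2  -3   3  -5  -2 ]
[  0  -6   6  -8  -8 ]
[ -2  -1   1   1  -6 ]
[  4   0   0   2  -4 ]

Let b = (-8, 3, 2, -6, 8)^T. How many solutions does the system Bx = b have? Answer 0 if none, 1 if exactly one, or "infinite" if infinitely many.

Row reduce the augmented matrix [B | b].
R2 ← R2 − R1: [0, -5, 5, -8, -4, 11]
R4 ← R4 + R1: [0, 1, -1, 4, -4, -14]
R5 ← R5 − (2)·R1: [0, -4, 4, -4, -8, 24]
R3 ← R3 − (6/5)·R2: [0, 0, 0, 8/5, -16/5, -56/5]
R4 ← R4 + (1/5)·R2: [0, 0, 0, 12/5, -24/5, -59/5]
R5 ← R5 − (4/5)·R2: [0, 0, 0, 12/5, -24/5, 76/5]
R4 ← R4 − (3/2)·R3: [0, 0, 0, 0, 0, 5]
R5 ← R5 − (3/2)·R3: [0, 0, 0, 0, 0, 32]
R5 ← R5 − (32/5)·R4: [0, 0, 0, 0, 0, 0]
The echelon form has 4 nonzero rows; the last pivot sits in the augmented column, so rank(B) = 3 but rank([B|b]) = 4.
Since the ranks differ, the system is inconsistent.
It has no solutions.

0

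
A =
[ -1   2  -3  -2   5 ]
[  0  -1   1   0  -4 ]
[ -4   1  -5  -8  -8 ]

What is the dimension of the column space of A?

Row reduce to echelon form.
R3 ← R3 − (4)·R1: [0, -7, 7, 0, -28]
R3 ← R3 − (7)·R2: [0, 0, 0, 0, 0]
Echelon form has 2 nonzero rows, so rank(A) = 2.
The column space has dimension equal to the rank: 2.

2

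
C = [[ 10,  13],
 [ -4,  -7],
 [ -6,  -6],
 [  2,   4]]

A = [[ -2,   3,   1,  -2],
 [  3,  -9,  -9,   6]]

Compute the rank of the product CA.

2

First compute CA:
[[ 19, -87, -107,  58],
 [-13,  51,  59, -34],
 [ -6,  36,  48, -24],
 [  8, -30, -34,  20]]
Now row reduce the product.
R2 ← R2 + (13/19)·R1: [0, -162/19, -270/19, 108/19]
R3 ← R3 + (6/19)·R1: [0, 162/19, 270/19, -108/19]
R4 ← R4 − (8/19)·R1: [0, 126/19, 210/19, -84/19]
R3 ← R3 + R2: [0, 0, 0, 0]
R4 ← R4 + (7/9)·R2: [0, 0, 0, 0]
2 nonzero rows, so rank(CA) = 2.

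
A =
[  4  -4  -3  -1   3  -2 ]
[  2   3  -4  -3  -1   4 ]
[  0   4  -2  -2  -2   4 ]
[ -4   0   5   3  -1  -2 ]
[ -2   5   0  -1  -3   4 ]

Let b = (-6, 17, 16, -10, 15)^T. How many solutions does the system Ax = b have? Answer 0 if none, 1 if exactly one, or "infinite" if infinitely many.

Row reduce the augmented matrix [A | b].
R2 ← R2 − (1/2)·R1: [0, 5, -5/2, -5/2, -5/2, 5, 20]
R4 ← R4 + R1: [0, -4, 2, 2, 2, -4, -16]
R5 ← R5 + (1/2)·R1: [0, 3, -3/2, -3/2, -3/2, 3, 12]
R3 ← R3 − (4/5)·R2: [0, 0, 0, 0, 0, 0, 0]
R4 ← R4 + (4/5)·R2: [0, 0, 0, 0, 0, 0, 0]
R5 ← R5 − (3/5)·R2: [0, 0, 0, 0, 0, 0, 0]
The echelon form has 2 nonzero rows, and every pivot lies in the first 6 columns, so rank(A) = rank([A|b]) = 2.
The system is consistent.
rank = 2 < 6 unknowns, so there are infinitely many solutions.

infinite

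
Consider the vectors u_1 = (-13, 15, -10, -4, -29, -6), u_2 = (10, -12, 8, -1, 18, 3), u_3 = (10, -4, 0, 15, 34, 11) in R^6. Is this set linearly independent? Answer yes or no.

yes

Form the matrix with these vectors as rows and row reduce.
R2 ← R2 + (10/13)·R1: [0, -6/13, 4/13, -53/13, -56/13, -21/13]
R3 ← R3 + (10/13)·R1: [0, 98/13, -100/13, 155/13, 152/13, 83/13]
R3 ← R3 + (49/3)·R2: [0, 0, -8/3, -164/3, -176/3, -20]
3 nonzero rows, so the 3 vectors span a space of dimension 3.
Since 3 = 3, the vectors are linearly independent.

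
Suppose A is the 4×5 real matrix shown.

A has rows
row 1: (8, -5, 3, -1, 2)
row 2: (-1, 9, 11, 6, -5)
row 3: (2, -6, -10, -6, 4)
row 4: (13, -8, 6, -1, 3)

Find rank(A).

Row reduce to echelon form.
R2 ← R2 + (1/8)·R1: [0, 67/8, 91/8, 47/8, -19/4]
R3 ← R3 − (1/4)·R1: [0, -19/4, -43/4, -23/4, 7/2]
R4 ← R4 − (13/8)·R1: [0, 1/8, 9/8, 5/8, -1/4]
R3 ← R3 + (38/67)·R2: [0, 0, -288/67, -162/67, 54/67]
R4 ← R4 − (1/67)·R2: [0, 0, 64/67, 36/67, -12/67]
R4 ← R4 + (2/9)·R3: [0, 0, 0, 0, 0]
Echelon form has 3 nonzero rows, so rank(A) = 3.

3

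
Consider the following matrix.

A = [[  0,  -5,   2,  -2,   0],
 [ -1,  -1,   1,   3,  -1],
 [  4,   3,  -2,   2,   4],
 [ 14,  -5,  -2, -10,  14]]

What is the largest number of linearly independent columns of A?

Row reduce to echelon form.
Swap R1 ↔ R2
R3 ← R3 + (4)·R1: [0, -1, 2, 14, 0]
R4 ← R4 + (14)·R1: [0, -19, 12, 32, 0]
R3 ← R3 − (1/5)·R2: [0, 0, 8/5, 72/5, 0]
R4 ← R4 − (19/5)·R2: [0, 0, 22/5, 198/5, 0]
R4 ← R4 − (11/4)·R3: [0, 0, 0, 0, 0]
Echelon form has 3 nonzero rows, so rank(A) = 3.
The rank gives the maximum number of linearly independent columns: 3.

3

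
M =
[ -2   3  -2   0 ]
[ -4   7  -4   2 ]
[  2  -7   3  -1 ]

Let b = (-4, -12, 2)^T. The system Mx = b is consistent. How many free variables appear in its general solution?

Row reduce the augmented matrix [M | b].
R2 ← R2 − (2)·R1: [0, 1, 0, 2, -4]
R3 ← R3 + R1: [0, -4, 1, -1, -2]
R3 ← R3 + (4)·R2: [0, 0, 1, 7, -18]
The echelon form has 3 nonzero rows, and every pivot lies in the first 4 columns, so rank(M) = rank([M|b]) = 3.
The system is consistent.
Free variables = (unknowns) − (rank) = 4 − 3 = 1.

1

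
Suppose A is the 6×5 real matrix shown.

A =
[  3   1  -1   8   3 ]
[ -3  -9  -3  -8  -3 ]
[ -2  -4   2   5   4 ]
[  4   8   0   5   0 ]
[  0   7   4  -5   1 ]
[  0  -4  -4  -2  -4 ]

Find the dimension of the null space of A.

Row reduce to echelon form.
R2 ← R2 + R1: [0, -8, -4, 0, 0]
R3 ← R3 + (2/3)·R1: [0, -10/3, 4/3, 31/3, 6]
R4 ← R4 − (4/3)·R1: [0, 20/3, 4/3, -17/3, -4]
R3 ← R3 − (5/12)·R2: [0, 0, 3, 31/3, 6]
R4 ← R4 + (5/6)·R2: [0, 0, -2, -17/3, -4]
R5 ← R5 + (7/8)·R2: [0, 0, 1/2, -5, 1]
R6 ← R6 − (1/2)·R2: [0, 0, -2, -2, -4]
R4 ← R4 + (2/3)·R3: [0, 0, 0, 11/9, 0]
R5 ← R5 − (1/6)·R3: [0, 0, 0, -121/18, 0]
R6 ← R6 + (2/3)·R3: [0, 0, 0, 44/9, 0]
R5 ← R5 + (11/2)·R4: [0, 0, 0, 0, 0]
R6 ← R6 − (4)·R4: [0, 0, 0, 0, 0]
4 nonzero rows, so rank(A) = 4.
A has 5 columns; by rank–nullity, nullity = 5 − 4 = 1.

1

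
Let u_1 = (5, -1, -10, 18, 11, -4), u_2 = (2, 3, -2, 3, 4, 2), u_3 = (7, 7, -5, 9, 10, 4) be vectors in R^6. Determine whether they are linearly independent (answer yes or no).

Form the matrix with these vectors as rows and row reduce.
R2 ← R2 − (2/5)·R1: [0, 17/5, 2, -21/5, -2/5, 18/5]
R3 ← R3 − (7/5)·R1: [0, 42/5, 9, -81/5, -27/5, 48/5]
R3 ← R3 − (42/17)·R2: [0, 0, 69/17, -99/17, -75/17, 12/17]
3 nonzero rows, so the 3 vectors span a space of dimension 3.
Since 3 = 3, the vectors are linearly independent.

yes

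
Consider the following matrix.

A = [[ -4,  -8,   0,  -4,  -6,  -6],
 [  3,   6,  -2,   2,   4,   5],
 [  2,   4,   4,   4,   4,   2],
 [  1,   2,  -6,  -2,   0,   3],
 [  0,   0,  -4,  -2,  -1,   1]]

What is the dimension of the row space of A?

2

Row reduce to echelon form.
R2 ← R2 + (3/4)·R1: [0, 0, -2, -1, -1/2, 1/2]
R3 ← R3 + (1/2)·R1: [0, 0, 4, 2, 1, -1]
R4 ← R4 + (1/4)·R1: [0, 0, -6, -3, -3/2, 3/2]
R3 ← R3 + (2)·R2: [0, 0, 0, 0, 0, 0]
R4 ← R4 − (3)·R2: [0, 0, 0, 0, 0, 0]
R5 ← R5 − (2)·R2: [0, 0, 0, 0, 0, 0]
Echelon form has 2 nonzero rows, so rank(A) = 2.
The row space has dimension equal to the rank: 2.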